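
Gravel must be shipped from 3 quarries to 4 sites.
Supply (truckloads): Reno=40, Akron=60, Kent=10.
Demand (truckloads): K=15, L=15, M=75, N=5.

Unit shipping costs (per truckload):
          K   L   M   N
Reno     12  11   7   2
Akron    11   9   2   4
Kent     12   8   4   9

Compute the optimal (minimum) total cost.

Optimal allocation:
  Reno→K: 15 truckloads
  Reno→L: 15 truckloads
  Reno→M: 5 truckloads
  Reno→N: 5 truckloads
  Akron→M: 60 truckloads
  Kent→M: 10 truckloads
Total cost = 550.

550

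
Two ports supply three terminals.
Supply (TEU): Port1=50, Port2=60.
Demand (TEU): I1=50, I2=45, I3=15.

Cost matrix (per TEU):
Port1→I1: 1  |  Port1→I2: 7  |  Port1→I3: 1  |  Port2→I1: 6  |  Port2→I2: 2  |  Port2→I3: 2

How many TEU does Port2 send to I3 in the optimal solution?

Optimal shipments:
  Port1→I1: 50 × 1 = 50
  Port2→I2: 45 × 2 = 90
  Port2→I3: 15 × 2 = 30
Total cost = 170.
So Port2→I3 carries 15 TEU.

15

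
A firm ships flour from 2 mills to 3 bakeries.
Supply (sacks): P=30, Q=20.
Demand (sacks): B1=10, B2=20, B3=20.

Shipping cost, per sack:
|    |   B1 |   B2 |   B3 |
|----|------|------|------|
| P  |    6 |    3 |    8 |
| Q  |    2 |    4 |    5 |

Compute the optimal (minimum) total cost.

210

One minimum-cost allocation:
  P–B2: 20 × 3 = 60
  P–B3: 10 × 8 = 80
  Q–B1: 10 × 2 = 20
  Q–B3: 10 × 5 = 50
Total = 60 + 80 + 20 + 50 = 210.
(Supply check: P ships 30; Q ships 20.)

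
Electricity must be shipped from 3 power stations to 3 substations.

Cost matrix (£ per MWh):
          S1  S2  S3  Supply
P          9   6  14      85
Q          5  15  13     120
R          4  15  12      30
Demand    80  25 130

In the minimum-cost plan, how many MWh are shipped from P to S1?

Optimal shipments:
  P->S2: 25 × £6 = £150
  P->S3: 60 × £14 = £840
  Q->S1: 50 × £5 = £250
  Q->S3: 70 × £13 = £910
  R->S1: 30 × £4 = £120
Total cost = £2270.
The route P→S1 is not used.

0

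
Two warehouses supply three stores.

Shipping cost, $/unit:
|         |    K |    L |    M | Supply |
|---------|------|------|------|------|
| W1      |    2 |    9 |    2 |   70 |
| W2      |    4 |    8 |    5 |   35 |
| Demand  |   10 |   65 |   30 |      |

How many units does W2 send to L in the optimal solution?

35

Solving gives:
  W1–K: 10 units
  W1–L: 30 units
  W1–M: 30 units
  W2–L: 35 units
Total cost = $630.
So W2→L carries 35 units.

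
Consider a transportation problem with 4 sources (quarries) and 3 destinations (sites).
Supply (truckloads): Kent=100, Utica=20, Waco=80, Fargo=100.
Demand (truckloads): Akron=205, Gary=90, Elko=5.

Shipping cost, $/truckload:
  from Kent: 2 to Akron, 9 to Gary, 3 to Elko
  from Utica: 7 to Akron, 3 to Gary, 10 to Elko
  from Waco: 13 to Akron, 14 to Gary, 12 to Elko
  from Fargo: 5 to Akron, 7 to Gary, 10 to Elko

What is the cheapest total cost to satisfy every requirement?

A cheapest plan:
  Kent to Akron: 100 × $2 = $200
  Utica to Gary: 20 × $3 = $60
  Waco to Akron: 5 × $13 = $65
  Waco to Gary: 70 × $14 = $980
  Waco to Elko: 5 × $12 = $60
  Fargo to Akron: 100 × $5 = $500
Total = 200 + 60 + 65 + 980 + 60 + 500 = $1865.
(Supply check: Kent ships 100; Utica ships 20; Waco ships 80; Fargo ships 100.)

1865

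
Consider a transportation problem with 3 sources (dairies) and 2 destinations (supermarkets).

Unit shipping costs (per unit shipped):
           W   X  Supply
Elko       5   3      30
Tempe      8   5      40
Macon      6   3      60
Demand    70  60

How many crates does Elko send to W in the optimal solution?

30

Optimal shipments:
  Elko→W: 30 × 5 = 150
  Tempe→W: 40 × 8 = 320
  Macon→X: 60 × 3 = 180
Total cost = 650.
So Elko→W carries 30 crates.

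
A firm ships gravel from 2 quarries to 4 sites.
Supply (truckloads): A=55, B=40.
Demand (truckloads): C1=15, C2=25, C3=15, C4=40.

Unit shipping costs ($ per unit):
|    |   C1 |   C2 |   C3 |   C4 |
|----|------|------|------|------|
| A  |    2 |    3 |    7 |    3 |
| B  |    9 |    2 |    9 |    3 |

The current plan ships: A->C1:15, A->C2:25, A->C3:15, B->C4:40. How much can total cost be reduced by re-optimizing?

Current plan cost = 15·2 + 25·3 + 15·7 + 40·3 = $330.
Optimal plan:
  A->C1: 15 × $2 = $30
  A->C3: 15 × $7 = $105
  A->C4: 25 × $3 = $75
  B->C2: 25 × $2 = $50
  B->C4: 15 × $3 = $45
Optimal cost = $305.
Saving = 330 − 305 = $25.

25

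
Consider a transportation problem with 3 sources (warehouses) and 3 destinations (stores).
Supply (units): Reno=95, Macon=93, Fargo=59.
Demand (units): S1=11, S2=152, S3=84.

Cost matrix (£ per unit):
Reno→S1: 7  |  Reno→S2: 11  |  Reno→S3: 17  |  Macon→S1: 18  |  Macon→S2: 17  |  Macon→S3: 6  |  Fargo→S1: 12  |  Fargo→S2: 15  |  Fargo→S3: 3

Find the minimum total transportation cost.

One minimum-cost allocation:
  Reno→S1: 11 units
  Reno→S2: 84 units
  Macon→S2: 68 units
  Macon→S3: 25 units
  Fargo→S3: 59 units
Total cost = £2484.
(Supply check: Reno ships 95; Macon ships 93; Fargo ships 59.)

2484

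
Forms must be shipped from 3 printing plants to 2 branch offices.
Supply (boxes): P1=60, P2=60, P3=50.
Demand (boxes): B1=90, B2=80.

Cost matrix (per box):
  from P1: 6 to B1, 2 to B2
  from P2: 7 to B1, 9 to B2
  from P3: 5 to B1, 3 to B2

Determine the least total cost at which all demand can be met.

Optimal allocation:
  P1→B2: 60 boxes
  P2→B1: 60 boxes
  P3→B1: 30 boxes
  P3→B2: 20 boxes
Total cost = 750.

750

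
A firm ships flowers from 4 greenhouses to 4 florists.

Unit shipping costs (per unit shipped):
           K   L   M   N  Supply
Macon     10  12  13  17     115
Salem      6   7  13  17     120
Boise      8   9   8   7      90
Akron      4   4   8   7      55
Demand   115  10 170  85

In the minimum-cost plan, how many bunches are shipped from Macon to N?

Optimal shipments:
  Macon to M: 115 × 13 = 1495
  Salem to K: 115 × 6 = 690
  Salem to L: 5 × 7 = 35
  Boise to M: 55 × 8 = 440
  Boise to N: 35 × 7 = 245
  Akron to L: 5 × 4 = 20
  Akron to N: 50 × 7 = 350
Total cost = 3275.
The route Macon→N is not used.

0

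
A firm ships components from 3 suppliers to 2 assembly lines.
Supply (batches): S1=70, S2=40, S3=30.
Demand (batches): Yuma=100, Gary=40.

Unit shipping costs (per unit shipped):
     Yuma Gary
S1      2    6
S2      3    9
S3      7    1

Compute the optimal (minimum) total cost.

330

A cheapest plan:
  S1→Yuma: 60 × 2 = 120
  S1→Gary: 10 × 6 = 60
  S2→Yuma: 40 × 3 = 120
  S3→Gary: 30 × 1 = 30
Total = 120 + 60 + 120 + 30 = 330.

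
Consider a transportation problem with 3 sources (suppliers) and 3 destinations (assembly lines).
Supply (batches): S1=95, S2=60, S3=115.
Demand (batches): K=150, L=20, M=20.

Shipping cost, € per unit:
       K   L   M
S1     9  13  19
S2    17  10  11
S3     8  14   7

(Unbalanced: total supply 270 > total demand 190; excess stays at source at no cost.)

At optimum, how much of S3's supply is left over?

Minimum-cost shipments:
  S1→K: 55 × €9 = €495
  S2→L: 20 × €10 = €200
  S3→K: 95 × €8 = €760
  S3→M: 20 × €7 = €140
Total cost = €1595.
S3 ships 115 of its 115, leaving 0.

0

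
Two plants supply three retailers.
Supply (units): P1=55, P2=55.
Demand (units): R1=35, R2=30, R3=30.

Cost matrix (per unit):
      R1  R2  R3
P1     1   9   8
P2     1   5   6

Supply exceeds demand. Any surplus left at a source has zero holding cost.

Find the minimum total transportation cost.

An optimal shipping plan:
  P1–R1: 35 × 1 = 35
  P1–R3: 5 × 8 = 40
  P2–R2: 30 × 5 = 150
  P2–R3: 25 × 6 = 150
Total = 35 + 40 + 150 + 150 = 375.
(Supply check: P1 ships 40; P2 ships 55.)

375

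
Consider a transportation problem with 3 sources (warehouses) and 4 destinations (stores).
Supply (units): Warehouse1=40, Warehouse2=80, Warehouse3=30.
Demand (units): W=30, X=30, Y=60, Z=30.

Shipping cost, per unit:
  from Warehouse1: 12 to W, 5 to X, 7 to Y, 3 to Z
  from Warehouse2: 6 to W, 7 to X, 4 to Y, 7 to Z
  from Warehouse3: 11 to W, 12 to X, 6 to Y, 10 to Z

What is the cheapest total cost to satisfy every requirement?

One minimum-cost allocation:
  Warehouse1–X: 10 × 5 = 50
  Warehouse1–Z: 30 × 3 = 90
  Warehouse2–W: 30 × 6 = 180
  Warehouse2–X: 20 × 7 = 140
  Warehouse2–Y: 30 × 4 = 120
  Warehouse3–Y: 30 × 6 = 180
Total = 50 + 90 + 180 + 140 + 120 + 180 = 760.
(Supply check: Warehouse1 ships 40; Warehouse2 ships 80; Warehouse3 ships 30.)

760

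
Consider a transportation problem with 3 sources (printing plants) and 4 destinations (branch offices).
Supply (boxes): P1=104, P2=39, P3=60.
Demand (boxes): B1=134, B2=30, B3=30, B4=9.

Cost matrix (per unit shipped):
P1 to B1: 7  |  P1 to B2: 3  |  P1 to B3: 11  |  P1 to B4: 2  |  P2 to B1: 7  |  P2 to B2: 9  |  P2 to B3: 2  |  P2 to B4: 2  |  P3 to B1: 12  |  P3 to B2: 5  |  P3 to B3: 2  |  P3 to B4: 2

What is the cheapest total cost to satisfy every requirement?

1148

An optimal shipping plan:
  P1→B1: 95 × 7 = 665
  P1→B2: 9 × 3 = 27
  P2→B1: 39 × 7 = 273
  P3→B2: 21 × 5 = 105
  P3→B3: 30 × 2 = 60
  P3→B4: 9 × 2 = 18
Total = 665 + 27 + 273 + 105 + 60 + 18 = 1148.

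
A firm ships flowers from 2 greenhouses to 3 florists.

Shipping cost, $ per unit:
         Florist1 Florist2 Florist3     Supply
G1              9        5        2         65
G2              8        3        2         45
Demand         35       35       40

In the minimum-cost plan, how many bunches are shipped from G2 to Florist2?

Solving gives:
  G1–Florist1: 25 × $9 = $225
  G1–Florist3: 40 × $2 = $80
  G2–Florist1: 10 × $8 = $80
  G2–Florist2: 35 × $3 = $105
Total cost = $490.
So G2→Florist2 carries 35 bunches.

35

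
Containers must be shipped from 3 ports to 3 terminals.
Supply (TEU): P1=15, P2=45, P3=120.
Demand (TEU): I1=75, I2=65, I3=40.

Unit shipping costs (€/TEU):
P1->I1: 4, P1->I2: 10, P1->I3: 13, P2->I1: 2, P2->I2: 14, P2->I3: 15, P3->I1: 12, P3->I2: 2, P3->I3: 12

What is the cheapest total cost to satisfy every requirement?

Optimal allocation:
  P1 to I1: 15 × €4 = €60
  P2 to I1: 45 × €2 = €90
  P3 to I1: 15 × €12 = €180
  P3 to I2: 65 × €2 = €130
  P3 to I3: 40 × €12 = €480
Total = 60 + 90 + 180 + 130 + 480 = €940.

940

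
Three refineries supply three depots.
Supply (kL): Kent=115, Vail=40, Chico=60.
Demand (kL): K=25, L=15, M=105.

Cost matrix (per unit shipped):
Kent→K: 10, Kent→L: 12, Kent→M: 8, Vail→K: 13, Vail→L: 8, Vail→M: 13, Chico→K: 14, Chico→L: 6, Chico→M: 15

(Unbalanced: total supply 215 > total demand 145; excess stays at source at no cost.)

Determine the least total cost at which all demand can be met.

1225

An optimal shipping plan:
  Kent->K: 10 × 10 = 100
  Kent->M: 105 × 8 = 840
  Vail->K: 15 × 13 = 195
  Chico->L: 15 × 6 = 90
Total = 100 + 840 + 195 + 90 = 1225.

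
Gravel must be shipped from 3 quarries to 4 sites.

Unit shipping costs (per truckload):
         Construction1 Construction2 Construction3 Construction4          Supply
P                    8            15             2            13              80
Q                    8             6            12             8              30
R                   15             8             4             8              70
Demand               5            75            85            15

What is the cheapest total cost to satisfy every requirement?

890

A cheapest plan:
  P–Construction3: 80 × 2 = 160
  Q–Construction1: 5 × 8 = 40
  Q–Construction2: 25 × 6 = 150
  R–Construction2: 50 × 8 = 400
  R–Construction3: 5 × 4 = 20
  R–Construction4: 15 × 8 = 120
Total = 160 + 40 + 150 + 400 + 20 + 120 = 890.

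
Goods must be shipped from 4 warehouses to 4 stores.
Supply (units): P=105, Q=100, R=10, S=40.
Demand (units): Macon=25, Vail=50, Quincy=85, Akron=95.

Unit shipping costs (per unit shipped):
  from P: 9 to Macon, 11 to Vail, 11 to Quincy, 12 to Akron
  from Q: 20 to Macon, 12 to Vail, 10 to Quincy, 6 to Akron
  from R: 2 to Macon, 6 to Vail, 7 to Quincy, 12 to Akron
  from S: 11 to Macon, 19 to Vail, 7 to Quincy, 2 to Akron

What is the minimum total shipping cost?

2005

A cheapest plan:
  P->Macon: 15 × 9 = 135
  P->Vail: 50 × 11 = 550
  P->Quincy: 40 × 11 = 440
  Q->Quincy: 45 × 10 = 450
  Q->Akron: 55 × 6 = 330
  R->Macon: 10 × 2 = 20
  S->Akron: 40 × 2 = 80
Total = 135 + 550 + 440 + 450 + 330 + 20 + 80 = 2005.
(Supply check: P ships 105; Q ships 100; R ships 10; S ships 40.)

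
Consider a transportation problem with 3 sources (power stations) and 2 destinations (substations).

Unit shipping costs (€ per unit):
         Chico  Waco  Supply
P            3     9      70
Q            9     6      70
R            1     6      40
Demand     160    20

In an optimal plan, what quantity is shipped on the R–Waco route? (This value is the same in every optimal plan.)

Optimal shipments:
  P to Chico: 70 × €3 = €210
  Q to Chico: 50 × €9 = €450
  Q to Waco: 20 × €6 = €120
  R to Chico: 40 × €1 = €40
Total cost = €820.
The route R→Waco is not used.

0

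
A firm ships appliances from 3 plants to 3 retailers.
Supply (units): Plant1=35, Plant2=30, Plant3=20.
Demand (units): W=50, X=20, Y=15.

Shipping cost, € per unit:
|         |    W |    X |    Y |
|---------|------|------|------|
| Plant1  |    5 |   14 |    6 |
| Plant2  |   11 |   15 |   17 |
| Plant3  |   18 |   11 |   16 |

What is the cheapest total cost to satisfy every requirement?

740

One minimum-cost allocation:
  Plant1–W: 20 × €5 = €100
  Plant1–Y: 15 × €6 = €90
  Plant2–W: 30 × €11 = €330
  Plant3–X: 20 × €11 = €220
Total = 100 + 90 + 330 + 220 = €740.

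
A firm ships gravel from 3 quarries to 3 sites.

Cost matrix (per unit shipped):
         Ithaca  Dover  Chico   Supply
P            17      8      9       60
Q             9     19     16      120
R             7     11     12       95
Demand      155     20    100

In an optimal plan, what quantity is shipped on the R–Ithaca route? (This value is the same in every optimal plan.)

35

Optimal shipments:
  P to Chico: 60 × 9 = 540
  Q to Ithaca: 120 × 9 = 1080
  R to Ithaca: 35 × 7 = 245
  R to Dover: 20 × 11 = 220
  R to Chico: 40 × 12 = 480
Total cost = 2565.
So R→Ithaca carries 35 truckloads.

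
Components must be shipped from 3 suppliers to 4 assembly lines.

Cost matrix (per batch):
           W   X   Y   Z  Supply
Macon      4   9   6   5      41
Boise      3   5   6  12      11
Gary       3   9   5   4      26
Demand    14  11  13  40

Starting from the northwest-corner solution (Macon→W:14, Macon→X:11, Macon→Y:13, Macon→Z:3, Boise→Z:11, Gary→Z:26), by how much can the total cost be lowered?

Current plan cost = 14·4 + 11·9 + 13·6 + 3·5 + 11·12 + 26·4 = 484.
Optimal plan:
  Macon to Y: 1 batches
  Macon to Z: 40 batches
  Boise to X: 11 batches
  Gary to W: 14 batches
  Gary to Y: 12 batches
Optimal cost = 363.
Saving = 484 − 363 = 121.

121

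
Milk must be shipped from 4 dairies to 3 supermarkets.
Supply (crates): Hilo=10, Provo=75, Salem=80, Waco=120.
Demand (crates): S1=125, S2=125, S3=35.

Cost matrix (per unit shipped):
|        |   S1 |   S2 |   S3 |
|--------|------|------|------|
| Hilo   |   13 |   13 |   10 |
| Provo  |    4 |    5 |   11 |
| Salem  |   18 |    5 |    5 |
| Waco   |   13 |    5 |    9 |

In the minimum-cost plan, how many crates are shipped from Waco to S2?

80

Optimal shipments:
  Hilo->S1: 10 × 13 = 130
  Provo->S1: 75 × 4 = 300
  Salem->S2: 45 × 5 = 225
  Salem->S3: 35 × 5 = 175
  Waco->S1: 40 × 13 = 520
  Waco->S2: 80 × 5 = 400
Total cost = 1750.
So Waco→S2 carries 80 crates.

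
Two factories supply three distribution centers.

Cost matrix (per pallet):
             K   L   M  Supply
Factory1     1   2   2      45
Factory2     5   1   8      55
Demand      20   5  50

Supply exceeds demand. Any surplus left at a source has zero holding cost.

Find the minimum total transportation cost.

235

An optimal shipping plan:
  Factory1->M: 45 pallets
  Factory2->K: 20 pallets
  Factory2->L: 5 pallets
  Factory2->M: 5 pallets
Total cost = 235.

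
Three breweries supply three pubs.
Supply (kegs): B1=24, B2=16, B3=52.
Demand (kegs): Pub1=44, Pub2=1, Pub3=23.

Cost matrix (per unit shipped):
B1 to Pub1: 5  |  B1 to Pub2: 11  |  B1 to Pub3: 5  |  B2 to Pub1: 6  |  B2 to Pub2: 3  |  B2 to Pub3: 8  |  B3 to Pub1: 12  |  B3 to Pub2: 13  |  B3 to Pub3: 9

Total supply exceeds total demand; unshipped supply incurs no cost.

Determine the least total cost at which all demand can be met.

480

Optimal allocation:
  B1→Pub1: 24 × 5 = 120
  B2→Pub1: 15 × 6 = 90
  B2→Pub2: 1 × 3 = 3
  B3→Pub1: 5 × 12 = 60
  B3→Pub3: 23 × 9 = 207
Total = 120 + 90 + 3 + 60 + 207 = 480.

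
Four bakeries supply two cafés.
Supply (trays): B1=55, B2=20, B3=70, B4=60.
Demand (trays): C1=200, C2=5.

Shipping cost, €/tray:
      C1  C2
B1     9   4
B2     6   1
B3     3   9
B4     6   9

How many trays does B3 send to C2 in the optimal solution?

0

Solving gives:
  B1->C1: 50 trays
  B1->C2: 5 trays
  B2->C1: 20 trays
  B3->C1: 70 trays
  B4->C1: 60 trays
Total cost = €1160.
The route B3→C2 is not used.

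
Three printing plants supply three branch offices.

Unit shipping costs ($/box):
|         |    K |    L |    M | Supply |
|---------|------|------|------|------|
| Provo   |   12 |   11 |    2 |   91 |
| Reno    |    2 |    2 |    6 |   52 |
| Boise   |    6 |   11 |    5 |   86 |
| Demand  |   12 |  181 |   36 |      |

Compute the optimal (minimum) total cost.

1667

An optimal shipping plan:
  Provo to L: 55 × $11 = $605
  Provo to M: 36 × $2 = $72
  Reno to L: 52 × $2 = $104
  Boise to K: 12 × $6 = $72
  Boise to L: 74 × $11 = $814
Total = 605 + 72 + 104 + 72 + 814 = $1667.
(Supply check: Provo ships 91; Reno ships 52; Boise ships 86.)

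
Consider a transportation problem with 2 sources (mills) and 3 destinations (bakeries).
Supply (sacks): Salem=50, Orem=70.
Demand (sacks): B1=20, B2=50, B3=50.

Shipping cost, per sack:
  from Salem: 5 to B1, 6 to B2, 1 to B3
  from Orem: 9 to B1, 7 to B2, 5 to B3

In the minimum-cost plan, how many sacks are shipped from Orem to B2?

50

Solving gives:
  Salem–B1: 20 × 5 = 100
  Salem–B3: 30 × 1 = 30
  Orem–B2: 50 × 7 = 350
  Orem–B3: 20 × 5 = 100
Total cost = 580.
So Orem→B2 carries 50 sacks.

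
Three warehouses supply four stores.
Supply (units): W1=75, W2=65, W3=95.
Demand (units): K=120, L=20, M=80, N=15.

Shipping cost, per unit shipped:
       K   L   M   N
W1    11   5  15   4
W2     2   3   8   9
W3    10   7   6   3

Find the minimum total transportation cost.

1360

Optimal allocation:
  W1 to K: 40 units
  W1 to L: 20 units
  W1 to N: 15 units
  W2 to K: 65 units
  W3 to K: 15 units
  W3 to M: 80 units
Total cost = 1360.
(Supply check: W1 ships 75; W2 ships 65; W3 ships 95.)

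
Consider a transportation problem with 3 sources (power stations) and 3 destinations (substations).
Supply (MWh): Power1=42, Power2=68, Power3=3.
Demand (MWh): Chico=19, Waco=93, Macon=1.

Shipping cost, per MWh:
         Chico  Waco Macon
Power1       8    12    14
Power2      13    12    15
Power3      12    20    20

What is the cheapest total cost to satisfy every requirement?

A cheapest plan:
  Power1–Chico: 16 × 8 = 128
  Power1–Waco: 25 × 12 = 300
  Power1–Macon: 1 × 14 = 14
  Power2–Waco: 68 × 12 = 816
  Power3–Chico: 3 × 12 = 36
Total = 128 + 300 + 14 + 816 + 36 = 1294.
(Supply check: Power1 ships 42; Power2 ships 68; Power3 ships 3.)

1294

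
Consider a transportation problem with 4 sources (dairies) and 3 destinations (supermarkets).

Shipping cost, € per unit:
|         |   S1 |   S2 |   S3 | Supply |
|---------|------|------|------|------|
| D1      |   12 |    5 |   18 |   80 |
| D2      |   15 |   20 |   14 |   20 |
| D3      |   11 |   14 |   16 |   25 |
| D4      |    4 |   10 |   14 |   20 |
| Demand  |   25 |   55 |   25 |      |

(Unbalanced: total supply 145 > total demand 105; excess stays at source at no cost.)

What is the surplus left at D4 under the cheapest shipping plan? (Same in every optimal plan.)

An optimal plan:
  D1–S2: 55 × €5 = €275
  D2–S3: 20 × €14 = €280
  D3–S1: 5 × €11 = €55
  D3–S3: 5 × €16 = €80
  D4–S1: 20 × €4 = €80
Total cost = €770.
D4 ships 20 of its 20, leaving 0.

0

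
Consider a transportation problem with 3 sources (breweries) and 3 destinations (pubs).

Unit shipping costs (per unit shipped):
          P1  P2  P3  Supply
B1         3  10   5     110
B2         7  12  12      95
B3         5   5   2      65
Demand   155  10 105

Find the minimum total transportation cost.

1255

Optimal allocation:
  B1 to P1: 60 × 3 = 180
  B1 to P3: 50 × 5 = 250
  B2 to P1: 95 × 7 = 665
  B3 to P2: 10 × 5 = 50
  B3 to P3: 55 × 2 = 110
Total = 180 + 250 + 665 + 50 + 110 = 1255.
(Supply check: B1 ships 110; B2 ships 95; B3 ships 65.)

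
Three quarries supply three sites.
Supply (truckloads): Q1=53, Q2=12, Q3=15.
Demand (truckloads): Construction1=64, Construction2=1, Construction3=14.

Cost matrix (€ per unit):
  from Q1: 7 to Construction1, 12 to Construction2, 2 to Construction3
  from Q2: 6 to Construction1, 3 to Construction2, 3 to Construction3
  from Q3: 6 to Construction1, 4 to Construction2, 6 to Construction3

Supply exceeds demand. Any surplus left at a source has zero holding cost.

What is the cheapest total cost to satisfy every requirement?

453

An optimal shipping plan:
  Q1->Construction1: 38 × €7 = €266
  Q1->Construction3: 14 × €2 = €28
  Q2->Construction1: 11 × €6 = €66
  Q2->Construction2: 1 × €3 = €3
  Q3->Construction1: 15 × €6 = €90
Total = 266 + 28 + 66 + 3 + 90 = €453.
(Supply check: Q1 ships 52; Q2 ships 12; Q3 ships 15.)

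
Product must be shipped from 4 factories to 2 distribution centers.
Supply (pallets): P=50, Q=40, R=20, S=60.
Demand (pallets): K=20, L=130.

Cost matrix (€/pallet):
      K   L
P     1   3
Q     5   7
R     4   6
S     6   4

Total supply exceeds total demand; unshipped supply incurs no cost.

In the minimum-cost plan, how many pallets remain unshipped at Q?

An optimal plan:
  P->L: 50 × €3 = €150
  Q->L: 20 × €7 = €140
  R->K: 20 × €4 = €80
  S->L: 60 × €4 = €240
Total cost = €610.
Q ships 20 of its 40, leaving 20.

20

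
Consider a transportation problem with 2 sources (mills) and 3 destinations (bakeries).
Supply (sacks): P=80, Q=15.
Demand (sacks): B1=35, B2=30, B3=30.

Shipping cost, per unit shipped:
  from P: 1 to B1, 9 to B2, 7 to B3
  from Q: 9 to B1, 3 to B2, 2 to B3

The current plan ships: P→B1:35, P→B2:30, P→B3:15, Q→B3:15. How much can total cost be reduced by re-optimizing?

Current plan cost = 35·1 + 30·9 + 15·7 + 15·2 = 440.
Optimal plan:
  P to B1: 35 × 1 = 35
  P to B2: 15 × 9 = 135
  P to B3: 30 × 7 = 210
  Q to B2: 15 × 3 = 45
Optimal cost = 425.
Saving = 440 − 425 = 15.

15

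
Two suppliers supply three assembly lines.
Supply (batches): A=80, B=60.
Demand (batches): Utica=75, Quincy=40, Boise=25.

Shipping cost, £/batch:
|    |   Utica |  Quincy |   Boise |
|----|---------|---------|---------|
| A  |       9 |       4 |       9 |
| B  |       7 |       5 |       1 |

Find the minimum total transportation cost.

An optimal shipping plan:
  A->Utica: 40 × £9 = £360
  A->Quincy: 40 × £4 = £160
  B->Utica: 35 × £7 = £245
  B->Boise: 25 × £1 = £25
Total = 360 + 160 + 245 + 25 = £790.
(Supply check: A ships 80; B ships 60.)

790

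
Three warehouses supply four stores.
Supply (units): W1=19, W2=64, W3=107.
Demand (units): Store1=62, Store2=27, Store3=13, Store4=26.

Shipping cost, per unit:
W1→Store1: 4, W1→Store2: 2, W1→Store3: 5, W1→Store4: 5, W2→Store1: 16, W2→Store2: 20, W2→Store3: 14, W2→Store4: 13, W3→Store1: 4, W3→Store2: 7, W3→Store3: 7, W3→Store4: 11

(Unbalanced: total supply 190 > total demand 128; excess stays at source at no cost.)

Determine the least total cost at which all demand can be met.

One minimum-cost allocation:
  W1→Store4: 19 × 5 = 95
  W2→Store4: 2 × 13 = 26
  W3→Store1: 62 × 4 = 248
  W3→Store2: 27 × 7 = 189
  W3→Store3: 13 × 7 = 91
  W3→Store4: 5 × 11 = 55
Total = 95 + 26 + 248 + 189 + 91 + 55 = 704.

704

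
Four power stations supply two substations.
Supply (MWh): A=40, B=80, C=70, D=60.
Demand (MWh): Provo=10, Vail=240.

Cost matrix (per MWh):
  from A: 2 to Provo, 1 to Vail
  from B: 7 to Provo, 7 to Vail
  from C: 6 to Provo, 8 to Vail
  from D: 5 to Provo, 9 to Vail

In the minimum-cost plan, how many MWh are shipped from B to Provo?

0

Solving gives:
  A–Vail: 40 × 1 = 40
  B–Vail: 80 × 7 = 560
  C–Vail: 70 × 8 = 560
  D–Provo: 10 × 5 = 50
  D–Vail: 50 × 9 = 450
Total cost = 1660.
The route B→Provo is not used.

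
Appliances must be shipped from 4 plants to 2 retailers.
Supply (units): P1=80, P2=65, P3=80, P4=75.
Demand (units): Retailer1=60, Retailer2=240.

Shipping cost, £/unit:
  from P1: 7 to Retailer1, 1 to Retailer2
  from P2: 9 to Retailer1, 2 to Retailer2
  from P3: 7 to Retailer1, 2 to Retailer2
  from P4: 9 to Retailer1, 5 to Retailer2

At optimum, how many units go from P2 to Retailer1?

0

The minimum-cost plan:
  P1–Retailer2: 80 × £1 = £80
  P2–Retailer2: 65 × £2 = £130
  P3–Retailer2: 80 × £2 = £160
  P4–Retailer1: 60 × £9 = £540
  P4–Retailer2: 15 × £5 = £75
Total cost = £985.
The route P2→Retailer1 is not used.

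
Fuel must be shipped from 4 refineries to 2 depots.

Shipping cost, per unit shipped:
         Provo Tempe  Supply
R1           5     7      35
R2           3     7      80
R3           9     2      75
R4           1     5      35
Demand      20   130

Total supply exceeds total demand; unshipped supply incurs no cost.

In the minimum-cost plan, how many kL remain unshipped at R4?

An optimal plan:
  R2→Tempe: 40 × 7 = 280
  R3→Tempe: 75 × 2 = 150
  R4→Provo: 20 × 1 = 20
  R4→Tempe: 15 × 5 = 75
Total cost = 525.
R4 ships 35 of its 35, leaving 0.

0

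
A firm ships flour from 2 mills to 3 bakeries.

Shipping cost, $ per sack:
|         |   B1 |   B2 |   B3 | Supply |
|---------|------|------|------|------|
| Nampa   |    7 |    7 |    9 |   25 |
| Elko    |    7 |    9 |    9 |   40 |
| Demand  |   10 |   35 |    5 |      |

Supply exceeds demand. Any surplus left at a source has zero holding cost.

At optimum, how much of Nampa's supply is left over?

0

Minimum-cost shipments:
  Nampa->B2: 25 sacks
  Elko->B1: 10 sacks
  Elko->B2: 10 sacks
  Elko->B3: 5 sacks
Total cost = $380.
Nampa ships 25 of its 25, leaving 0.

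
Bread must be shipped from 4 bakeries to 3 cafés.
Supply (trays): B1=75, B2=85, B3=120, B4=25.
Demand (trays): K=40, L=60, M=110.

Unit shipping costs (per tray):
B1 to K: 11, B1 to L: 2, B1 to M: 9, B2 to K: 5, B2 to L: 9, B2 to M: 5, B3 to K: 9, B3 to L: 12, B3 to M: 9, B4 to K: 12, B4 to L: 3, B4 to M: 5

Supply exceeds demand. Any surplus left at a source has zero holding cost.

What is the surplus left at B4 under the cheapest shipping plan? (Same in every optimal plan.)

0

Minimum-cost shipments:
  B1–L: 60 × 2 = 120
  B2–K: 40 × 5 = 200
  B2–M: 45 × 5 = 225
  B3–M: 40 × 9 = 360
  B4–M: 25 × 5 = 125
Total cost = 1030.
B4 ships 25 of its 25, leaving 0.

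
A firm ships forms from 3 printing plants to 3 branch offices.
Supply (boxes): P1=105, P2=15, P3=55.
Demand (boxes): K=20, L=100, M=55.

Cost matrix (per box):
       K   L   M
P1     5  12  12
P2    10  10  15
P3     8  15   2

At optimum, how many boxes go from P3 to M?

55

Optimal shipments:
  P1→K: 20 × 5 = 100
  P1→L: 85 × 12 = 1020
  P2→L: 15 × 10 = 150
  P3→M: 55 × 2 = 110
Total cost = 1380.
So P3→M carries 55 boxes.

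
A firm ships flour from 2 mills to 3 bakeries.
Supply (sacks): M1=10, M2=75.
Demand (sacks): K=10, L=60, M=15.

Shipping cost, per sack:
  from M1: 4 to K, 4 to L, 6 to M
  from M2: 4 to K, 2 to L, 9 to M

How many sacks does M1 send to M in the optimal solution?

Solving gives:
  M1 to M: 10 sacks
  M2 to K: 10 sacks
  M2 to L: 60 sacks
  M2 to M: 5 sacks
Total cost = 265.
So M1→M carries 10 sacks.

10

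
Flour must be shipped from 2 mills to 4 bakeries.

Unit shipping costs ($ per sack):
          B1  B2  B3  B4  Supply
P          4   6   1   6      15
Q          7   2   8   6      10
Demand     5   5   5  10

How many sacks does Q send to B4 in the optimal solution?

Optimal shipments:
  P–B1: 5 × $4 = $20
  P–B3: 5 × $1 = $5
  P–B4: 5 × $6 = $30
  Q–B2: 5 × $2 = $10
  Q–B4: 5 × $6 = $30
Total cost = $95.
So Q→B4 carries 5 sacks.

5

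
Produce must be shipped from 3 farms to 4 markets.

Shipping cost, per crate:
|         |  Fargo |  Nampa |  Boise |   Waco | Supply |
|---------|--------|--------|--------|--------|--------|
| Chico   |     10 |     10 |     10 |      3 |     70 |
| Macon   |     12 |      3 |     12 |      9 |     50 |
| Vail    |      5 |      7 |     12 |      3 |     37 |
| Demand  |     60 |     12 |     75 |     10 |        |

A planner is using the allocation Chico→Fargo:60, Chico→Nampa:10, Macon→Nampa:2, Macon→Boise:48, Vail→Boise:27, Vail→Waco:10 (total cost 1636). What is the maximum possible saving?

Current plan cost = 60·10 + 10·10 + 2·3 + 48·12 + 27·12 + 10·3 = 1636.
Optimal plan:
  Chico–Boise: 60 × 10 = 600
  Chico–Waco: 10 × 3 = 30
  Macon–Fargo: 23 × 12 = 276
  Macon–Nampa: 12 × 3 = 36
  Macon–Boise: 15 × 12 = 180
  Vail–Fargo: 37 × 5 = 185
Optimal cost = 1307.
Saving = 1636 − 1307 = 329.

329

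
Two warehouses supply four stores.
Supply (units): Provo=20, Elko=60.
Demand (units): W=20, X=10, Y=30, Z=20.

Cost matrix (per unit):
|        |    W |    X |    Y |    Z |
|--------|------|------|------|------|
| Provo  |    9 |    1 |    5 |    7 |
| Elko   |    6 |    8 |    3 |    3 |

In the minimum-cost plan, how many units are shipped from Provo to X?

10

The minimum-cost plan:
  Provo->X: 10 × 1 = 10
  Provo->Y: 10 × 5 = 50
  Elko->W: 20 × 6 = 120
  Elko->Y: 20 × 3 = 60
  Elko->Z: 20 × 3 = 60
Total cost = 300.
So Provo→X carries 10 units.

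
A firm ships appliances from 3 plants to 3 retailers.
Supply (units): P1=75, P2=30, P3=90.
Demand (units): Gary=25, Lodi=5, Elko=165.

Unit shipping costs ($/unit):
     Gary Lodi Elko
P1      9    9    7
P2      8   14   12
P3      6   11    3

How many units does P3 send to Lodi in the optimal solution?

0

Solving gives:
  P1->Elko: 75 units
  P2->Gary: 25 units
  P2->Lodi: 5 units
  P3->Elko: 90 units
Total cost = $1065.
The route P3→Lodi is not used.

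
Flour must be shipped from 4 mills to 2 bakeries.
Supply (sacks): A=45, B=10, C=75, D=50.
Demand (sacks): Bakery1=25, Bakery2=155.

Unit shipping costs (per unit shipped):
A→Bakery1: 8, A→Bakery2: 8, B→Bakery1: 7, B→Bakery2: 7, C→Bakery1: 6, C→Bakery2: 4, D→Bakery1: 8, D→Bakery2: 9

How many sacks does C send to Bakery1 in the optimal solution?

Solving gives:
  A->Bakery2: 45 × 8 = 360
  B->Bakery2: 10 × 7 = 70
  C->Bakery2: 75 × 4 = 300
  D->Bakery1: 25 × 8 = 200
  D->Bakery2: 25 × 9 = 225
Total cost = 1155.
The route C→Bakery1 is not used.

0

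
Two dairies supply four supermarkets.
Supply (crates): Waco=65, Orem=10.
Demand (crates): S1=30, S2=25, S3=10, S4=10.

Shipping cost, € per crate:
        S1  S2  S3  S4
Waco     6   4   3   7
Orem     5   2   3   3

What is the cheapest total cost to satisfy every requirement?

340

One minimum-cost allocation:
  Waco→S1: 30 × €6 = €180
  Waco→S2: 25 × €4 = €100
  Waco→S3: 10 × €3 = €30
  Orem→S4: 10 × €3 = €30
Total = 180 + 100 + 30 + 30 = €340.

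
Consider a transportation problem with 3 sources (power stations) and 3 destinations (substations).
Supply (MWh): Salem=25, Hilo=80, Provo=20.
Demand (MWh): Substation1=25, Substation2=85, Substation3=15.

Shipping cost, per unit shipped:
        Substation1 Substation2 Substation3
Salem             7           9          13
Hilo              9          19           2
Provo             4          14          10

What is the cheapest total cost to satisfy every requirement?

1520

One minimum-cost allocation:
  Salem–Substation2: 25 × 9 = 225
  Hilo–Substation1: 25 × 9 = 225
  Hilo–Substation2: 40 × 19 = 760
  Hilo–Substation3: 15 × 2 = 30
  Provo–Substation2: 20 × 14 = 280
Total = 225 + 225 + 760 + 30 + 280 = 1520.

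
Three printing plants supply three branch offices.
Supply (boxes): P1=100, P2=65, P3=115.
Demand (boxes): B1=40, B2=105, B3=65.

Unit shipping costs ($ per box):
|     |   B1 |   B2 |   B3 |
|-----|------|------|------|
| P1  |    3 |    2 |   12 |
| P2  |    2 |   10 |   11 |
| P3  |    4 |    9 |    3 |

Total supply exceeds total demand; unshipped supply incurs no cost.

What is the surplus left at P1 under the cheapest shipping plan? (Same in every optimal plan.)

0

An optimal plan:
  P1 to B2: 100 boxes
  P2 to B1: 40 boxes
  P3 to B2: 5 boxes
  P3 to B3: 65 boxes
Total cost = $520.
P1 ships 100 of its 100, leaving 0.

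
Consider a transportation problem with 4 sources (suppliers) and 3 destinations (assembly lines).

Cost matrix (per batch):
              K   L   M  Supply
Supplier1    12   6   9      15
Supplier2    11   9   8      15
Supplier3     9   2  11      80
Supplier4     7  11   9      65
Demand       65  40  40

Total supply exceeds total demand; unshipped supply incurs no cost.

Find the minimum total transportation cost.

One minimum-cost allocation:
  Supplier1->M: 15 × 9 = 135
  Supplier2->M: 15 × 8 = 120
  Supplier3->L: 40 × 2 = 80
  Supplier3->M: 10 × 11 = 110
  Supplier4->K: 65 × 7 = 455
Total = 135 + 120 + 80 + 110 + 455 = 900.

900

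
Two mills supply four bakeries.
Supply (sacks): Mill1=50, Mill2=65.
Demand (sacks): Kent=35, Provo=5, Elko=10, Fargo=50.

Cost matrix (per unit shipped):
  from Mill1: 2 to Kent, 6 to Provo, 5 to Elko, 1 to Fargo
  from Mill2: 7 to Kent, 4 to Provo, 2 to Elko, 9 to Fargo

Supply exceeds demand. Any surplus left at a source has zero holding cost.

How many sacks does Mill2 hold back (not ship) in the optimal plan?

Minimum-cost shipments:
  Mill1 to Fargo: 50 × 1 = 50
  Mill2 to Kent: 35 × 7 = 245
  Mill2 to Provo: 5 × 4 = 20
  Mill2 to Elko: 10 × 2 = 20
Total cost = 335.
Mill2 ships 50 of its 65, leaving 15.

15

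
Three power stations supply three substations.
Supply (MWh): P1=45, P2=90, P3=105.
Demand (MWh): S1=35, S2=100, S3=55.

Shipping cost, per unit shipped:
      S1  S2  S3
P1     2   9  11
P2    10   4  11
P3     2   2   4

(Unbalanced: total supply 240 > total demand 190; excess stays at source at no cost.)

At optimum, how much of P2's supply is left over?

Minimum-cost shipments:
  P1→S1: 35 × 2 = 70
  P2→S2: 50 × 4 = 200
  P3→S2: 50 × 2 = 100
  P3→S3: 55 × 4 = 220
Total cost = 590.
P2 ships 50 of its 90, leaving 40.

40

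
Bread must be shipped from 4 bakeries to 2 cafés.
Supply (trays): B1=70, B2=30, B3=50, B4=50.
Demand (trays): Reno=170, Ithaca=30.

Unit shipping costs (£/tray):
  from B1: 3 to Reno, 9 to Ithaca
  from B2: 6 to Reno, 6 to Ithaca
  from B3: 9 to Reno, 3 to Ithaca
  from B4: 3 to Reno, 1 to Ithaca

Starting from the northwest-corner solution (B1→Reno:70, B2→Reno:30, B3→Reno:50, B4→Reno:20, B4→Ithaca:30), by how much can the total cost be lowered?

120

Current plan cost = 70·3 + 30·6 + 50·9 + 20·3 + 30·1 = £930.
Optimal plan:
  B1 to Reno: 70 × £3 = £210
  B2 to Reno: 30 × £6 = £180
  B3 to Reno: 20 × £9 = £180
  B3 to Ithaca: 30 × £3 = £90
  B4 to Reno: 50 × £3 = £150
Optimal cost = £810.
Saving = 930 − 810 = £120.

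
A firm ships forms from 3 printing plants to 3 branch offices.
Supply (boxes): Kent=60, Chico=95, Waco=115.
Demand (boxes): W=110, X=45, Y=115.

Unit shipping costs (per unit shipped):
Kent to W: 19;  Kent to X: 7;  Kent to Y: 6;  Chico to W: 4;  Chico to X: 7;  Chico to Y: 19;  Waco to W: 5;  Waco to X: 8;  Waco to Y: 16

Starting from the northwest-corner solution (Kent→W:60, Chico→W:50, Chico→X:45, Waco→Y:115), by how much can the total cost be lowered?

Current plan cost = 60·19 + 50·4 + 45·7 + 115·16 = 3495.
Optimal plan:
  Kent to Y: 60 × 6 = 360
  Chico to W: 95 × 4 = 380
  Waco to W: 15 × 5 = 75
  Waco to X: 45 × 8 = 360
  Waco to Y: 55 × 16 = 880
Optimal cost = 2055.
Saving = 3495 − 2055 = 1440.

1440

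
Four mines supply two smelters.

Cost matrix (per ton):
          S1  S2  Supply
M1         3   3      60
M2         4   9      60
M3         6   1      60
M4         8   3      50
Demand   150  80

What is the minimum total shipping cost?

A cheapest plan:
  M1→S1: 60 × 3 = 180
  M2→S1: 60 × 4 = 240
  M3→S1: 30 × 6 = 180
  M3→S2: 30 × 1 = 30
  M4→S2: 50 × 3 = 150
Total = 180 + 240 + 180 + 30 + 150 = 780.

780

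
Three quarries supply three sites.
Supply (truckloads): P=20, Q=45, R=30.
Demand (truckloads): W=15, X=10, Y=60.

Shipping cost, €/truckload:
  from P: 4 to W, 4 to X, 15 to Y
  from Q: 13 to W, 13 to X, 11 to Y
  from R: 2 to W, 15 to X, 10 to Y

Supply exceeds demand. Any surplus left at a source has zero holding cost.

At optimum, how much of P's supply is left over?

10

Minimum-cost shipments:
  P to X: 10 × €4 = €40
  Q to Y: 45 × €11 = €495
  R to W: 15 × €2 = €30
  R to Y: 15 × €10 = €150
Total cost = €715.
P ships 10 of its 20, leaving 10.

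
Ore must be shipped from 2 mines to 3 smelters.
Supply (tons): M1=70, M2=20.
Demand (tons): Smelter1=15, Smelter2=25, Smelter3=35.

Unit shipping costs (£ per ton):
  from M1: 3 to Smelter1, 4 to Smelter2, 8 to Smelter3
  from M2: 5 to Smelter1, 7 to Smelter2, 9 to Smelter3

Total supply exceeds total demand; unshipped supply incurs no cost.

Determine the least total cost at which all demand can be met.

430

A cheapest plan:
  M1->Smelter1: 15 × £3 = £45
  M1->Smelter2: 25 × £4 = £100
  M1->Smelter3: 30 × £8 = £240
  M2->Smelter3: 5 × £9 = £45
Total = 45 + 100 + 240 + 45 = £430.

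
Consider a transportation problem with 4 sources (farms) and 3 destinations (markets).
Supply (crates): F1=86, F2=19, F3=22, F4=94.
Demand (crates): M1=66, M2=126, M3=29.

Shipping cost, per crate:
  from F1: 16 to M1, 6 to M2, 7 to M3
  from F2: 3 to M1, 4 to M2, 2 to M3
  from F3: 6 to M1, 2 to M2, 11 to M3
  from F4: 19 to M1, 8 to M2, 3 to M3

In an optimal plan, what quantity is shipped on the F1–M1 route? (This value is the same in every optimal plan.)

Solving gives:
  F1->M1: 25 × 16 = 400
  F1->M2: 61 × 6 = 366
  F2->M1: 19 × 3 = 57
  F3->M1: 22 × 6 = 132
  F4->M2: 65 × 8 = 520
  F4->M3: 29 × 3 = 87
Total cost = 1562.
So F1→M1 carries 25 crates.

25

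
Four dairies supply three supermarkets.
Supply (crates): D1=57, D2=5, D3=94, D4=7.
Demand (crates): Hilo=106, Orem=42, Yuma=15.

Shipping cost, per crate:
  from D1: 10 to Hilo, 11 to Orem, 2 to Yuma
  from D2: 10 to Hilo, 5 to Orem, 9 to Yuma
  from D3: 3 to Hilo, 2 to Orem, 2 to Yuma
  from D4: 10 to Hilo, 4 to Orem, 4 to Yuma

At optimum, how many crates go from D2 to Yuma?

Optimal shipments:
  D1–Hilo: 42 × 10 = 420
  D1–Yuma: 15 × 2 = 30
  D2–Orem: 5 × 5 = 25
  D3–Hilo: 64 × 3 = 192
  D3–Orem: 30 × 2 = 60
  D4–Orem: 7 × 4 = 28
Total cost = 755.
The route D2→Yuma is not used.

0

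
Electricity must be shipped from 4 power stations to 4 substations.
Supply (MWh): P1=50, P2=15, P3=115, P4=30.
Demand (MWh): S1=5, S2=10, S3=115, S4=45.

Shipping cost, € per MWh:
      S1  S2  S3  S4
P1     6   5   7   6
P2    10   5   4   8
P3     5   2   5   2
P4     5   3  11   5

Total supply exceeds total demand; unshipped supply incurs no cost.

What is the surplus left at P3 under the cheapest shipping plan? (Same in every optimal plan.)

Minimum-cost shipments:
  P1→S3: 30 × €7 = €210
  P2→S3: 15 × €4 = €60
  P3→S3: 70 × €5 = €350
  P3→S4: 45 × €2 = €90
  P4→S1: 5 × €5 = €25
  P4→S2: 10 × €3 = €30
Total cost = €765.
P3 ships 115 of its 115, leaving 0.

0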